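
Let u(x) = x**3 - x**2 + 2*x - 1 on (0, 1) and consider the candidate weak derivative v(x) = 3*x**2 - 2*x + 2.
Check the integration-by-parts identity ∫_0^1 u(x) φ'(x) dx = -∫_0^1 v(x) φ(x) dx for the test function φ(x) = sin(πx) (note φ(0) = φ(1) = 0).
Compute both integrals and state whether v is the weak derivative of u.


LHS = -5/π + 12/π^3, RHS = -5/π + 12/π^3. Yes, v = u' weakly.

u(x) = x**3 - x**2 + 2*x - 1, classical derivative u'(x) = 3*x**2 - 2*x + 2.
φ(x) = sin(πx), so φ'(x) = π*cos(π*x).
Note φ(0) = φ(1) = 0, so the boundary term u·φ vanishes.
LHS = ∫_0^1 u(x) φ'(x) dx = ∫_0^1 (π*x^3*cos(π*x) - π*x^2*cos(π*x) + 2*π*x*cos(π*x) - π*cos(π*x)) dx. Term by term:
  ∫_0^1 -π*cos(π*x) dx = 0;  ∫_0^1 π*x^3*cos(π*x) dx = -3/π + 12/π^3;  ∫_0^1 -π*x^2*cos(π*x) dx = 2/π;
  ∫_0^1 2*π*x*cos(π*x) dx = -4/π.
Sum: 0 + -3/π + 12/π^3 + 2/π − 4/π = -5/π + 12/π^3.
So LHS = -5/π + 12/π^3.
∫_0^1 v(x) φ(x) dx = ∫_0^1 (3*x^2*sin(π*x) - 2*x*sin(π*x) + 2*sin(π*x)) dx. Term by term:
  ∫_0^1 2*sin(π*x) dx = 4/π;  ∫_0^1 -2*x*sin(π*x) dx = -2/π;  ∫_0^1 3*x^2*sin(π*x) dx = -12/π^3 + 3/π.
Sum: 4/π − 2/π + -12/π^3 + 3/π = -12/π^3 + 5/π.
So RHS = -∫_0^1 v(x) φ(x) dx = -5/π + 12/π^3.
LHS = RHS, so the identity holds for this test φ.
Moreover u is smooth here and v(x) = u'(x) = 3*x**2 - 2*x + 2 pointwise, so the identity holds for every test function. Hence v is the weak derivative of u.


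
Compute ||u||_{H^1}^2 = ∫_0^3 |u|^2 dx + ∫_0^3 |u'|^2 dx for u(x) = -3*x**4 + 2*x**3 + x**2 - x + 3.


||u||_{H^1}^2 = 1311522/35

The H^1 norm (squared) on an interval (0, L) is
  ||u||_{H^1}^2 = ∫_0^L u(x)^2 dx + ∫_0^L u'(x)^2 dx.
Compute u'(x) = -12*x**3 + 6*x**2 + 2*x - 1.
Then u(x)^2 = 9*x**8 - 12*x**7 - 2*x**6 + 10*x**5 - 21*x**4 + 10*x**3 + 7*x**2 - 6*x + 9 and u'(x)^2 = 144*x**6 - 144*x**5 - 12*x**4 + 48*x**3 - 8*x**2 - 4*x + 1.
Integrate each monomial from 0 to 3 using ∫_0^3 c·x^n dx = c·3^(n+1)/(n+1):
  ∫_0^3 u(x)^2 dx = ∫_0^3 (9*x^8 - 12*x^7 - 2*x^6 + 10*x^5 - 21*x^4 + 10*x^3 + 7*x^2 - 6*x + 9) dx. Term by term:
    ∫_0^3 9*x^8 dx = 19683;  ∫_0^3 -12*x^7 dx = -19683/2;  ∫_0^3 -2*x^6 dx = -4374/7;
    ∫_0^3 10*x^5 dx = 1215;  ∫_0^3 -21*x^4 dx = -5103/5;  ∫_0^3 10*x^3 dx = 405/2;
    ∫_0^3 7*x^2 dx = 63;  ∫_0^3 -6*x dx = -27;  ∫_0^3 9 dx = 27.
  Sum: 19683 − 19683/2 − 4374/7 + 1215 − 5103/5 + 405/2 + 63 − 27 + 27 = 338679/35.
  ∫_0^3 u'(x)^2 dx = ∫_0^3 (144*x^6 - 144*x^5 - 12*x^4 + 48*x^3 - 8*x^2 - 4*x + 1) dx. Term by term:
    ∫_0^3 144*x^6 dx = 314928/7;  ∫_0^3 -144*x^5 dx = -17496;  ∫_0^3 -12*x^4 dx = -2916/5;
    ∫_0^3 48*x^3 dx = 972;  ∫_0^3 -8*x^2 dx = -72;  ∫_0^3 -4*x dx = -18;
    ∫_0^3 1 dx = 3.
  Sum: 314928/7 − 17496 − 2916/5 + 972 − 72 − 18 + 3 = 972843/35.
Adding: ||u||_{H^1}^2 = 338679/35 + 972843/35 = 1311522/35.


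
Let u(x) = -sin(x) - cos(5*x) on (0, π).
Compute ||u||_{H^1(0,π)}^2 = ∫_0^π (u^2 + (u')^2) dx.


||u||_{H^1(0,π)}^2 = 14*π

u'(x) = 5*sin(5*x) - cos(x).
Expand u² and (u')² and integrate term by term on (0, π), using: for integers n ≥ 1, ∫_0^π sin²(nx) dx = ∫_0^π cos²(nx) dx = π/2; for n ≠ n', ∫_0^π sin(nx)sin(n'x) dx = ∫_0^π cos(nx)cos(n'x) dx = 0; and by product-to-sum, ∫_0^π sin(nx)cos(n'x) dx = ½∫_0^π [sin((n+n')x) + sin((n−n')x)] dx, which is 0 when n+n' is even and 2n/(n²−n'²) when n+n' is odd (it need not vanish on (0, π)).
  u² squared terms: (-1)²·∫cos(5x)² dx = 1·π/2 = π/2;  (-1)²·∫sin(x)² dx = 1·π/2 = π/2.
  u² cross terms: 2·(-1)·(-1)·∫cos(5x)·sin(x) dx = 2·(0) = 0.
  So ∫_0^π u² dx = π/2 + π/2 + 0 = π.
  (u')² squared terms: (-1)²·∫cos(x)² dx = 1·π/2 = π/2;  (5)²·∫sin(5x)² dx = 25·π/2 = 25*π/2.
  (u')² cross terms: 2·(-1)·(5)·∫cos(x)·sin(5x) dx = -10·(0) = 0.
  So ∫_0^π (u')² dx = π/2 + 25*π/2 + 0 = 13*π.
||u||_{H^1}^2 = (π) + (13*π) = 14*π.


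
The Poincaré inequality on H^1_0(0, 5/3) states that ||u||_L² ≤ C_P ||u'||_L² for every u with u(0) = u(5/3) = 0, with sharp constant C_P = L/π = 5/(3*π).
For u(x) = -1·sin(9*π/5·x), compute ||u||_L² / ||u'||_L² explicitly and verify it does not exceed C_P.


||u||_L² / ||u'||_L² = 5/(9*π) < C_P = 5/(3*π).

u(x) = -1·sin(9*π/5·x), so u'(x) = -9*π*cos(9*π*x/5)/5.
Writing u(x) = A·sin(kπx/L) with A = -1 and k = 3, use ∫_0^L sin²(kπx/L) dx = L/2 and ∫_0^L cos²(kπx/L) dx = L/2.
u² = 1·sin²(9*π/5·x) and (u')² = 81*π^2/25·cos²(9*π/5·x), and each of sin², cos² integrates to L/2 = 5/6 over (0, 5/3).
∫_0^5/3 u² dx = 5/6, so ||u||_L² = sqrt(30)/6.
∫_0^5/3 (u')² dx = 27*π^2/10, so ||u'||_L² = 3*sqrt(30)*π/10.
Ratio ||u||_L² / ||u'||_L² = 5/(9*π).
Sharp Poincaré constant on H^1_0(0, 5/3) is C_P = L/π = 5/(3*π), achieved by sin(3*π/5·x).
This is the k = 3 harmonic; the ratio L/(kπ) is strictly less than C_P = L/π, consistent with the sharp inequality ||u||_L² ≤ C_P ||u'||_L².


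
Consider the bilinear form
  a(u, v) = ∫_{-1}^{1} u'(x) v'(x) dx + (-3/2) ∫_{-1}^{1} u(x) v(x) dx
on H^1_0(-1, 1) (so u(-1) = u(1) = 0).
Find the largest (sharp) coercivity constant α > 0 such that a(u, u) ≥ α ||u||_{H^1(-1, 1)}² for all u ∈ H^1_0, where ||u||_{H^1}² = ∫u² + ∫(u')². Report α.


α = (-6 + π^2)/(4 + π^2)

Coercivity of a(·,·) on H^1_0(-1, 1) means a(u, u) ≥ α ||u||_{H^1}² for every u ∈ H^1_0.
The interval has length L = 2, and Poincaré/coercivity depend only on L. Here a(u, u) = ∫(u')² + (-3/2)·∫u².
Here c = -3/2 < 0 with |c| < (π/L)² = π^2/4, so coercivity still holds. The condition a(u,u) ≥ α||u||_{H^1}² reads (1−α)∫(u')² ≥ (α−c)∫u². Any admissible α is ≤ 1 (rapidly oscillating u have ∫u²/∫(u')² → 0), and α = 1 would force 0 ≥ (1−c)∫u², impossible since c < 1; so 1−α > 0. By the sharp Poincaré inequality on H^1_0 of an interval of length L, ∫(u')² ≥ (π/L)²∫u² with equality for the first sine mode sin(π(x−x₀)/L) (x₀ the left endpoint), so the inequality holds for all u iff (1−α)(π/L)² ≥ α − c, i.e. α ≤ ((π/L)² + c)/((π/L)² + 1) = (1 + c(L/π)²)/(1 + (L/π)²). (Direct route, valid since c ≤ 0: Poincaré gives c∫u² ≥ c(L/π)²∫(u')², so a(u,u) ≥ (1 + c(L/π)²)∫(u')², while ||u||_{H^1}² ≤ (1 + (L/π)²)∫(u')²; dividing yields the same α.) With (π/L)² = π^2/4 and c = -3/2, the largest admissible constant is α = ((π/L)² + c)/((π/L)² + 1).
Simplifying, α = (-6 + π^2)/(4 + π^2).


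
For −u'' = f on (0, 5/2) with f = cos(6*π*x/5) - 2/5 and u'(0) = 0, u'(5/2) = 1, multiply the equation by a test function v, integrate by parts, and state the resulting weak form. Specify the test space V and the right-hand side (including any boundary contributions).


V = H^1(0, 5/2) (v unrestricted at boundary; u is determined up to an additive constant); weak form: ∫_0^5/2 u'v' dx = ∫_0^5/2 (cos(6*π*x/5) - 2/5) v dx + v(5/2) for all v ∈ V.

Multiply both sides by a test function v and integrate from 0 to 5/2:
  ∫_0^5/2 −u''(x) v(x) dx = ∫_0^5/2 f(x) v(x) dx.
Integrate the LHS by parts once:
  ∫_0^5/2 −u'' v dx = −[u'(x) v(x)]_0^5/2 + ∫_0^5/2 u'(x) v'(x) dx.
Thus ∫_0^5/2 u'(x) v'(x) dx = ∫_0^5/2 f(x) v(x) dx + [u'(x) v(x)]_0^5/2.
Choose V so that boundary terms are either known or forced to vanish.
u has inhomogeneous Neumann u'(0) = 0, u'(5/2) = 1. [u' v]_0^5/2 = (1)·v(5/2) − (0)·v(0) = v(5/2). Take V = H^1(0, 5/2); boundary term becomes part of RHS.
Weak formulation: find u (satisfying any essential BC) such that ∫_0^5/2 u'(x) v'(x) dx = ∫_0^5/2 f v dx + v(5/2) for all v ∈ V (Neumann data are natural BCs: they enter the RHS as boundary terms).
Substituting f(x) = cos(6*π*x/5) - 2/5, the right-hand side is ∫_0^5/2 (cos(6*π*x/5) - 2/5) v dx + v(5/2).
Compatibility check (pure Neumann): taking v ≡ 1 ∈ V gives 0 = ∫_0^5/2 f dx + (1) − (0), i.e. ∫_0^5/2 f dx must equal u'(0) − u'(5/2) = -1. Indeed ∫_0^5/2 (cos(6*π*x/5) - 2/5) dx = -1, so the data are compatible. The solution is then unique only up to an additive constant (fix it e.g. by requiring ∫_0^5/2 u dx = 0).


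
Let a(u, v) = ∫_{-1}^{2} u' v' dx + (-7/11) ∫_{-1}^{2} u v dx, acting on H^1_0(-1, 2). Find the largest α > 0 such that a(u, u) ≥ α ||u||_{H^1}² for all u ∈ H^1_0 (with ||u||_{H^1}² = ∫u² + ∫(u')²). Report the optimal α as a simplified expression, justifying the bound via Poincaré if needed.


α = (-63/11 + π^2)/(9 + π^2)

Coercivity of a(·,·) on H^1_0(-1, 2) means a(u, u) ≥ α ||u||_{H^1}² for every u ∈ H^1_0.
The interval has length L = 3, and Poincaré/coercivity depend only on L. Here a(u, u) = ∫(u')² + (-7/11)·∫u².
Here c = -7/11 < 0 with |c| < (π/L)² = π^2/9, so coercivity still holds. The condition a(u,u) ≥ α||u||_{H^1}² reads (1−α)∫(u')² ≥ (α−c)∫u². Any admissible α is ≤ 1 (rapidly oscillating u have ∫u²/∫(u')² → 0), and α = 1 would force 0 ≥ (1−c)∫u², impossible since c < 1; so 1−α > 0. By the sharp Poincaré inequality on H^1_0 of an interval of length L, ∫(u')² ≥ (π/L)²∫u² with equality for the first sine mode sin(π(x−x₀)/L) (x₀ the left endpoint), so the inequality holds for all u iff (1−α)(π/L)² ≥ α − c, i.e. α ≤ ((π/L)² + c)/((π/L)² + 1) = (1 + c(L/π)²)/(1 + (L/π)²). (Direct route, valid since c ≤ 0: Poincaré gives c∫u² ≥ c(L/π)²∫(u')², so a(u,u) ≥ (1 + c(L/π)²)∫(u')², while ||u||_{H^1}² ≤ (1 + (L/π)²)∫(u')²; dividing yields the same α.) With (π/L)² = π^2/9 and c = -7/11, the largest admissible constant is α = ((π/L)² + c)/((π/L)² + 1).
Simplifying, α = (-63/11 + π^2)/(9 + π^2).


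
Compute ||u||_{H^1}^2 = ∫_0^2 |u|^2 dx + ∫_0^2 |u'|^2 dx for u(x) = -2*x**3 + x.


||u||_{H^1}^2 = 26314/105

The H^1 norm (squared) on an interval (0, L) is
  ||u||_{H^1}^2 = ∫_0^L u(x)^2 dx + ∫_0^L u'(x)^2 dx.
Compute u'(x) = 1 - 6*x**2.
Then u(x)^2 = 4*x**6 - 4*x**4 + x**2 and u'(x)^2 = 36*x**4 - 12*x**2 + 1.
Integrate each monomial from 0 to 2 using ∫_0^2 c·x^n dx = c·2^(n+1)/(n+1):
  ∫_0^2 u(x)^2 dx = ∫_0^2 (4*x^6 - 4*x^4 + x^2) dx. Term by term:
    ∫_0^2 4*x^6 dx = 512/7;  ∫_0^2 -4*x^4 dx = -128/5;  ∫_0^2 x^2 dx = 8/3.
  Sum: 512/7 − 128/5 + 8/3 = 5272/105.
  ∫_0^2 u'(x)^2 dx = ∫_0^2 (36*x^4 - 12*x^2 + 1) dx. Term by term:
    ∫_0^2 36*x^4 dx = 1152/5;  ∫_0^2 -12*x^2 dx = -32;  ∫_0^2 1 dx = 2.
  Sum: 1152/5 − 32 + 2 = 1002/5.
Adding: ||u||_{H^1}^2 = 5272/105 + 1002/5 = 26314/105.


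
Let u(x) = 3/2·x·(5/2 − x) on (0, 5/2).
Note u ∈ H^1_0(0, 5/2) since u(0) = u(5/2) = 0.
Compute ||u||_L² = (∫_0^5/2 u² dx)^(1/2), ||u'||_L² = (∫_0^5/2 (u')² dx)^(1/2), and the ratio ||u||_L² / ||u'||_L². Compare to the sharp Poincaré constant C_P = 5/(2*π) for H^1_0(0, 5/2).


||u||_L² / ||u'||_L² = sqrt(10)/4 < C_P = 5/(2*π).

u(x) = 3/2·x·(5/2 − x), so u'(x) = 15/4 - 3*x.
u(x) = 3/2·x·(5/2 − x) vanishes at x = 0 and x = 5/2, so u ∈ H^1_0(0, 5/2). Differentiate via the product rule and integrate the resulting polynomials term by term.
  ∫_0^5/2 u² dx = ∫_0^5/2 (9*x^4/4 - 45*x^3/4 + 225*x^2/16) dx. Term by term:
    ∫_0^5/2 9*x^4/4 dx = 5625/128;  ∫_0^5/2 -45*x^3/4 dx = -28125/256;  ∫_0^5/2 225*x^2/16 dx = 9375/128.
  Sum: 5625/128 − 28125/256 + 9375/128 = 1875/256.
  ∫_0^5/2 (u')² dx = ∫_0^5/2 (9*x^2 - 45*x/2 + 225/16) dx. Term by term:
    ∫_0^5/2 9*x^2 dx = 375/8;  ∫_0^5/2 -45*x/2 dx = -1125/16;  ∫_0^5/2 225/16 dx = 1125/32.
  Sum: 375/8 − 1125/16 + 1125/32 = 375/32.
∫_0^5/2 u² dx = 1875/256, so ||u||_L² = 25*sqrt(3)/16.
∫_0^5/2 (u')² dx = 375/32, so ||u'||_L² = 5*sqrt(30)/8.
Ratio ||u||_L² / ||u'||_L² = sqrt(10)/4.
Sharp Poincaré constant on H^1_0(0, 5/2) is C_P = L/π = 5/(2*π), achieved by sin(2*π/5·x).
A polynomial bump cannot attain the sharp Poincaré constant (only the first sine eigenfunction does), so the ratio is strictly less than C_P, consistent with ||u||_L² ≤ C_P ||u'||_L².


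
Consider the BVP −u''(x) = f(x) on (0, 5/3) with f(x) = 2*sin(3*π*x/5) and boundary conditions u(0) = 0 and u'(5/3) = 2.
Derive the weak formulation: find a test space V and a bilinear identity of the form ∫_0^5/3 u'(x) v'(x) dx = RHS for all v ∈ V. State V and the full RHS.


V = {v ∈ H^1(0, 5/3) : v(0) = 0} (test functions vanish at x = 0 where u is specified); weak form: ∫_0^5/3 u'v' dx = ∫_0^5/3 (2*sin(3*π*x/5)) v dx + 2·v(5/3) for all v ∈ V.

Multiply both sides by a test function v and integrate from 0 to 5/3:
  ∫_0^5/3 −u''(x) v(x) dx = ∫_0^5/3 f(x) v(x) dx.
Integrate the LHS by parts once:
  ∫_0^5/3 −u'' v dx = −[u'(x) v(x)]_0^5/3 + ∫_0^5/3 u'(x) v'(x) dx.
Thus ∫_0^5/3 u'(x) v'(x) dx = ∫_0^5/3 f(x) v(x) dx + [u'(x) v(x)]_0^5/3.
Choose V so that boundary terms are either known or forced to vanish.
Mixed BC: u(0) = 0 (Dirichlet) and u'(5/3) = 2 (Neumann). Define V = {v ∈ H^1(0, 5/3) : v(0) = 0}. Then [u' v]_0^5/3 = u'(5/3)·v(5/3) − u'(0)·0 = 2·v(5/3).
Weak formulation: find u (satisfying any essential BC) such that ∫_0^5/3 u'(x) v'(x) dx = ∫_0^5/3 f v dx + 2·v(5/3) for all v ∈ V (Dirichlet at 0 absorbed into V; Neumann datum at x = 5/3 contributes the boundary term).
Substituting f(x) = 2*sin(3*π*x/5), the right-hand side is ∫_0^5/3 (2*sin(3*π*x/5)) v dx + 2·v(5/3).


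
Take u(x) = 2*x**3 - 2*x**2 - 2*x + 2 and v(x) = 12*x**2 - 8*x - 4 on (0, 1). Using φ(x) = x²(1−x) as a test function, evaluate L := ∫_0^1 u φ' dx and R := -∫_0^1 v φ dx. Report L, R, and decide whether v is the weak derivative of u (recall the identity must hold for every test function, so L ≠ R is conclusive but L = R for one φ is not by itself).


LHS = 1/6, RHS = 1/3. No, v is not the weak derivative of u.

u(x) = 2*x**3 - 2*x**2 - 2*x + 2, classical derivative u'(x) = 6*x**2 - 4*x - 2.
φ(x) = x²(1−x), so φ'(x) = x*(2 - 3*x).
Note φ(0) = φ(1) = 0, so the boundary term u·φ vanishes.
LHS = ∫_0^1 u(x) φ'(x) dx = ∫_0^1 (-6*x^5 + 10*x^4 + 2*x^3 - 10*x^2 + 4*x) dx. Term by term:
  ∫_0^1 -6*x^5 dx = -1;  ∫_0^1 10*x^4 dx = 2;  ∫_0^1 2*x^3 dx = 1/2;
  ∫_0^1 -10*x^2 dx = -10/3;  ∫_0^1 4*x dx = 2.
Sum: -1 + 2 + 1/2 − 10/3 + 2 = 1/6.
So LHS = 1/6.
∫_0^1 v(x) φ(x) dx = ∫_0^1 (-12*x^5 + 20*x^4 - 4*x^3 - 4*x^2) dx. Term by term:
  ∫_0^1 -12*x^5 dx = -2;  ∫_0^1 20*x^4 dx = 4;  ∫_0^1 -4*x^3 dx = -1;
  ∫_0^1 -4*x^2 dx = -4/3.
Sum: -2 + 4 − 1 − 4/3 = -1/3.
So RHS = -∫_0^1 v(x) φ(x) dx = 1/3.
LHS − RHS = -1/6 ≠ 0, so the identity fails.
(For a valid weak derivative the identity must hold for EVERY test function, in particular this one. The failure shows v is NOT the weak derivative of u.)
Correct weak derivative would be u'(x) = 6*x**2 - 4*x - 2.


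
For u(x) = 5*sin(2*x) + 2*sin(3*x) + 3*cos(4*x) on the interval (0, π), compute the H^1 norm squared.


||u||_{H^1(0,π)}^2 = -1224/7 + 159*π

u'(x) = -12*sin(4*x) + 10*cos(2*x) + 6*cos(3*x).
Expand u² and (u')² and integrate term by term on (0, π), using: for integers n ≥ 1, ∫_0^π sin²(nx) dx = ∫_0^π cos²(nx) dx = π/2; for n ≠ n', ∫_0^π sin(nx)sin(n'x) dx = ∫_0^π cos(nx)cos(n'x) dx = 0; and by product-to-sum, ∫_0^π sin(nx)cos(n'x) dx = ½∫_0^π [sin((n+n')x) + sin((n−n')x)] dx, which is 0 when n+n' is even and 2n/(n²−n'²) when n+n' is odd (it need not vanish on (0, π)).
  u² squared terms: (2)²·∫sin(3x)² dx = 4·π/2 = 2*π;  (3)²·∫cos(4x)² dx = 9·π/2 = 9*π/2;  (5)²·∫sin(2x)² dx = 25·π/2 = 25*π/2.
  u² cross terms: 2·(2)·(3)·∫sin(3x)·cos(4x) dx = 12·(-6/7) = -72/7;  2·(2)·(5)·∫sin(3x)·sin(2x) dx = 20·(0) = 0;  2·(3)·(5)·∫cos(4x)·sin(2x) dx = 30·(0) = 0.
  So ∫_0^π u² dx = 2*π + 9*π/2 + 25*π/2 − 72/7 + 0 + 0 = -72/7 + 19*π.
  (u')² squared terms: (-12)²·∫sin(4x)² dx = 144·π/2 = 72*π;  (6)²·∫cos(3x)² dx = 36·π/2 = 18*π;  (10)²·∫cos(2x)² dx = 100·π/2 = 50*π.
  (u')² cross terms: 2·(-12)·(6)·∫sin(4x)·cos(3x) dx = -144·(8/7) = -1152/7;  2·(-12)·(10)·∫sin(4x)·cos(2x) dx = -240·(0) = 0;  2·(6)·(10)·∫cos(3x)·cos(2x) dx = 120·(0) = 0.
  So ∫_0^π (u')² dx = 72*π + 18*π + 50*π − 1152/7 + 0 + 0 = -1152/7 + 140*π.
||u||_{H^1}^2 = (-72/7 + 19*π) + (-1152/7 + 140*π) = -1224/7 + 159*π.


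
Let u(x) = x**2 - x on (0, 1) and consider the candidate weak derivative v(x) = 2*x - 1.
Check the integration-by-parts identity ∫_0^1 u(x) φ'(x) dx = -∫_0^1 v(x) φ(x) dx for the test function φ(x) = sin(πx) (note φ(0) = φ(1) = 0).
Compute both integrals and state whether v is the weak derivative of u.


LHS = 0, RHS = 0. Yes, v = u' weakly.

u(x) = x**2 - x, classical derivative u'(x) = 2*x - 1.
φ(x) = sin(πx), so φ'(x) = π*cos(π*x).
Note φ(0) = φ(1) = 0, so the boundary term u·φ vanishes.
LHS = ∫_0^1 u(x) φ'(x) dx = ∫_0^1 (π*x^2*cos(π*x) - π*x*cos(π*x)) dx. Term by term:
  ∫_0^1 π*x^2*cos(π*x) dx = -2/π;  ∫_0^1 -π*x*cos(π*x) dx = 2/π.
Sum: -2/π + 2/π = 0.
So LHS = 0.
∫_0^1 v(x) φ(x) dx = ∫_0^1 (2*x*sin(π*x) - sin(π*x)) dx. Term by term:
  ∫_0^1 -sin(π*x) dx = -2/π;  ∫_0^1 2*x*sin(π*x) dx = 2/π.
Sum: -2/π + 2/π = 0.
So RHS = -∫_0^1 v(x) φ(x) dx = 0.
LHS = RHS, so the identity holds for this test φ.
Moreover u is smooth here and v(x) = u'(x) = 2*x - 1 pointwise, so the identity holds for every test function. Hence v is the weak derivative of u.


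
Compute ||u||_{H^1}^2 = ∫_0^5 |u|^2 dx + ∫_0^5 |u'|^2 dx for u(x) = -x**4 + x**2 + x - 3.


||u||_{H^1}^2 = 6506575/18

The H^1 norm (squared) on an interval (0, L) is
  ||u||_{H^1}^2 = ∫_0^L u(x)^2 dx + ∫_0^L u'(x)^2 dx.
Compute u'(x) = -4*x**3 + 2*x + 1.
Then u(x)^2 = x**8 - 2*x**6 - 2*x**5 + 7*x**4 + 2*x**3 - 5*x**2 - 6*x + 9 and u'(x)^2 = 16*x**6 - 16*x**4 - 8*x**3 + 4*x**2 + 4*x + 1.
Integrate each monomial from 0 to 5 using ∫_0^5 c·x^n dx = c·5^(n+1)/(n+1):
  ∫_0^5 u(x)^2 dx = ∫_0^5 (x^8 - 2*x^6 - 2*x^5 + 7*x^4 + 2*x^3 - 5*x^2 - 6*x + 9) dx. Term by term:
    ∫_0^5 x^8 dx = 1953125/9;  ∫_0^5 -2*x^6 dx = -156250/7;  ∫_0^5 -2*x^5 dx = -15625/3;
    ∫_0^5 7*x^4 dx = 4375;  ∫_0^5 2*x^3 dx = 625/2;  ∫_0^5 -5*x^2 dx = -625/3;
    ∫_0^5 -6*x dx = -75;  ∫_0^5 9 dx = 45.
  Sum: 1953125/9 − 156250/7 − 15625/3 + 4375 + 625/2 − 625/3 − 75 + 45 = 24435595/126.
  ∫_0^5 u'(x)^2 dx = ∫_0^5 (16*x^6 - 16*x^4 - 8*x^3 + 4*x^2 + 4*x + 1) dx. Term by term:
    ∫_0^5 16*x^6 dx = 1250000/7;  ∫_0^5 -16*x^4 dx = -10000;  ∫_0^5 -8*x^3 dx = -1250;
    ∫_0^5 4*x^2 dx = 500/3;  ∫_0^5 4*x dx = 50;  ∫_0^5 1 dx = 5.
  Sum: 1250000/7 − 10000 − 1250 + 500/3 + 50 + 5 = 3518405/21.
Adding: ||u||_{H^1}^2 = 24435595/126 + 3518405/21 = 6506575/18.


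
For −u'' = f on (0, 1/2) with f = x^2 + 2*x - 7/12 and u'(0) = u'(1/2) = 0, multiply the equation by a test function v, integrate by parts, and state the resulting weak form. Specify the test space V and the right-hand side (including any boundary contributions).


V = H^1(0, 1/2) (no boundary constraint on v; u is determined up to an additive constant); weak form: ∫_0^1/2 u'v' dx = ∫_0^1/2 (x^2 + 2*x - 7/12) v dx for all v ∈ V.

Multiply both sides by a test function v and integrate from 0 to 1/2:
  ∫_0^1/2 −u''(x) v(x) dx = ∫_0^1/2 f(x) v(x) dx.
Integrate the LHS by parts once:
  ∫_0^1/2 −u'' v dx = −[u'(x) v(x)]_0^1/2 + ∫_0^1/2 u'(x) v'(x) dx.
Thus ∫_0^1/2 u'(x) v'(x) dx = ∫_0^1/2 f(x) v(x) dx + [u'(x) v(x)]_0^1/2.
Choose V so that boundary terms are either known or forced to vanish.
u has homogeneous Neumann: u'(0) = u'(1/2) = 0. So [u' v]_0^1/2 = 0·v(1/2) − 0·v(0) = 0 for any v; take V = H^1(0, 1/2).
Weak formulation: find u (satisfying any essential BC) such that ∫_0^1/2 u'(x) v'(x) dx = ∫_0^1/2 f v dx for all v ∈ V (homogeneous Neumann, so boundary terms vanish).
Substituting f(x) = x^2 + 2*x - 7/12, the right-hand side is ∫_0^1/2 (x^2 + 2*x - 7/12) v dx.
Compatibility check (pure Neumann): taking v ≡ 1 ∈ V gives 0 = ∫_0^1/2 f dx + (0) − (0), i.e. ∫_0^1/2 f dx must equal u'(0) − u'(1/2) = 0. Indeed ∫_0^1/2 (x^2 + 2*x - 7/12) dx = 0, so the data are compatible. The solution is then unique only up to an additive constant (fix it e.g. by requiring ∫_0^1/2 u dx = 0).


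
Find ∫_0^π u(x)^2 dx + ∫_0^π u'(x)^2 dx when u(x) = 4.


||u||_{H^1(0,π)}^2 = 16*π

u'(x) = 0.
Expand u² and (u')² and integrate term by term on (0, π), using: for integers n ≥ 1, ∫_0^π sin²(nx) dx = ∫_0^π cos²(nx) dx = π/2; for n ≠ n', ∫_0^π sin(nx)sin(n'x) dx = ∫_0^π cos(nx)cos(n'x) dx = 0; and by product-to-sum, ∫_0^π sin(nx)cos(n'x) dx = ½∫_0^π [sin((n+n')x) + sin((n−n')x)] dx, which is 0 when n+n' is even and 2n/(n²−n'²) when n+n' is odd (it need not vanish on (0, π)). For the constant mode: ∫_0^π 1 dx = π, ∫_0^π cos(nx) dx = 0, ∫_0^π sin(nx) dx = (1−(−1)^n)/n.
  u² squared terms: (4)²·∫1 dx = 16·π = 16*π.
  So ∫_0^π u² dx = 16*π.
  u' ≡ 0, so ∫_0^π (u')² dx = 0.
||u||_{H^1}^2 = (16*π) + (0) = 16*π.


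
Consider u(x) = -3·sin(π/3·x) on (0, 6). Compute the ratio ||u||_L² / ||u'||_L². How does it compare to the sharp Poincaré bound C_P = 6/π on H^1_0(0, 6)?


||u||_L² / ||u'||_L² = 3/π < C_P = 6/π.

u(x) = -3·sin(π/3·x), so u'(x) = -π*cos(π*x/3).
Writing u(x) = A·sin(kπx/L) with A = -3 and k = 2, use ∫_0^L sin²(kπx/L) dx = L/2 and ∫_0^L cos²(kπx/L) dx = L/2.
u² = 9·sin²(π/3·x) and (u')² = π^2·cos²(π/3·x), and each of sin², cos² integrates to L/2 = 3 over (0, 6).
∫_0^6 u² dx = 27, so ||u||_L² = 3*sqrt(3).
∫_0^6 (u')² dx = 3*π^2, so ||u'||_L² = sqrt(3)*π.
Ratio ||u||_L² / ||u'||_L² = 3/π.
Sharp Poincaré constant on H^1_0(0, 6) is C_P = L/π = 6/π, achieved by sin(π/6·x).
This is the k = 2 harmonic; the ratio L/(kπ) is strictly less than C_P = L/π, consistent with the sharp inequality ||u||_L² ≤ C_P ||u'||_L².


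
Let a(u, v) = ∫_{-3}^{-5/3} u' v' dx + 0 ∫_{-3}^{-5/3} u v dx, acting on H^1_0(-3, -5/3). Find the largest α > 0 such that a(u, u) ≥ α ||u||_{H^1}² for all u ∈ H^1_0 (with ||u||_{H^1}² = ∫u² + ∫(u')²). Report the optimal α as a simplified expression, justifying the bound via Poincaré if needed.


α = 9*π^2/(16 + 9*π^2)

Coercivity of a(·,·) on H^1_0(-3, -5/3) means a(u, u) ≥ α ||u||_{H^1}² for every u ∈ H^1_0.
The interval has length L = 4/3, and Poincaré/coercivity depend only on L. Here a(u, u) = ∫(u')² + (0)·∫u².
Here c = 0, so a(u,u) = ∫(u')² alone. The condition a(u,u) ≥ α||u||_{H^1}² reads (1−α)∫(u')² ≥ (α−c)∫u². Any admissible α is ≤ 1 (rapidly oscillating u have ∫u²/∫(u')² → 0), and α = 1 would force 0 ≥ (1−c)∫u², impossible since c < 1; so 1−α > 0. By the sharp Poincaré inequality on H^1_0 of an interval of length L, ∫(u')² ≥ (π/L)²∫u² with equality for the first sine mode sin(π(x−x₀)/L) (x₀ the left endpoint), so the inequality holds for all u iff (1−α)(π/L)² ≥ α − c, i.e. α ≤ ((π/L)² + c)/((π/L)² + 1) = (1 + c(L/π)²)/(1 + (L/π)²). (Direct route, valid since c ≤ 0: Poincaré gives c∫u² ≥ c(L/π)²∫(u')², so a(u,u) ≥ (1 + c(L/π)²)∫(u')², while ||u||_{H^1}² ≤ (1 + (L/π)²)∫(u')²; dividing yields the same α.) With (π/L)² = 9*π^2/16 and c = 0, the largest admissible constant is α = ((π/L)² + c)/((π/L)² + 1).
Simplifying, α = 9*π^2/(16 + 9*π^2).


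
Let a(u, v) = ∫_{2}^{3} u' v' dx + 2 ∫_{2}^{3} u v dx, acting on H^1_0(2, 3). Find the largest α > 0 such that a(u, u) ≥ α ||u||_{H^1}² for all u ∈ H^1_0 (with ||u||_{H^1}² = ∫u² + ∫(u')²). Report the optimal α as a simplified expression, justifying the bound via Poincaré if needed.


α = 1

Coercivity of a(·,·) on H^1_0(2, 3) means a(u, u) ≥ α ||u||_{H^1}² for every u ∈ H^1_0.
The interval has length L = 1, and Poincaré/coercivity depend only on L. Here a(u, u) = ∫(u')² + (2)·∫u².
Here c = 2 ≥ 1, so a(u,u) = ∫(u')² + c∫u² ≥ ∫(u')² + ∫u² = ||u||_{H^1}², i.e. α = 1 works. No larger α is possible: a(u,u) ≥ α||u||_{H^1}² means (1−α)∫(u')² ≥ (α−c)∫u², and for the modes u_n = sin(nπ(x−x₀)/L) (x₀ the left endpoint) one has ∫u_n²/∫(u_n')² = (L/(nπ))² → 0, so a(u_n,u_n)/||u_n||_{H^1}² → 1. Hence the optimal constant is α = 1.
Therefore α = 1.


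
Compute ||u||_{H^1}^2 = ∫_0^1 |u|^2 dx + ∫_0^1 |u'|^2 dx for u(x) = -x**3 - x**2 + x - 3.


||u||_{H^1}^2 = 446/35

The H^1 norm (squared) on an interval (0, L) is
  ||u||_{H^1}^2 = ∫_0^L u(x)^2 dx + ∫_0^L u'(x)^2 dx.
Compute u'(x) = -3*x**2 - 2*x + 1.
Then u(x)^2 = x**6 + 2*x**5 - x**4 + 4*x**3 + 7*x**2 - 6*x + 9 and u'(x)^2 = 9*x**4 + 12*x**3 - 2*x**2 - 4*x + 1.
Integrate each monomial from 0 to 1 using ∫_0^1 c·x^n dx = c·1^(n+1)/(n+1):
  ∫_0^1 u(x)^2 dx = ∫_0^1 (x^6 + 2*x^5 - x^4 + 4*x^3 + 7*x^2 - 6*x + 9) dx. Term by term:
    ∫_0^1 x^6 dx = 1/7;  ∫_0^1 2*x^5 dx = 1/3;  ∫_0^1 -x^4 dx = -1/5;
    ∫_0^1 4*x^3 dx = 1;  ∫_0^1 7*x^2 dx = 7/3;  ∫_0^1 -6*x dx = -3;
    ∫_0^1 9 dx = 9.
  Sum: 1/7 + 1/3 − 1/5 + 1 + 7/3 − 3 + 9 = 1009/105.
  ∫_0^1 u'(x)^2 dx = ∫_0^1 (9*x^4 + 12*x^3 - 2*x^2 - 4*x + 1) dx. Term by term:
    ∫_0^1 9*x^4 dx = 9/5;  ∫_0^1 12*x^3 dx = 3;  ∫_0^1 -2*x^2 dx = -2/3;
    ∫_0^1 -4*x dx = -2;  ∫_0^1 1 dx = 1.
  Sum: 9/5 + 3 − 2/3 − 2 + 1 = 47/15.
Adding: ||u||_{H^1}^2 = 1009/105 + 47/15 = 446/35.


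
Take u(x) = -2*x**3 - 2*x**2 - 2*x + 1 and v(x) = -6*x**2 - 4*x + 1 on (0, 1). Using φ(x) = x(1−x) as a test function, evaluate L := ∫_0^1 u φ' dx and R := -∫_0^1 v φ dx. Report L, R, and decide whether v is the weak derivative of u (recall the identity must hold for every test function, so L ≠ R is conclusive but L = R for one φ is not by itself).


LHS = 29/30, RHS = 7/15. No, v is not the weak derivative of u.

u(x) = -2*x**3 - 2*x**2 - 2*x + 1, classical derivative u'(x) = -6*x**2 - 4*x - 2.
φ(x) = x(1−x), so φ'(x) = 1 - 2*x.
Note φ(0) = φ(1) = 0, so the boundary term u·φ vanishes.
LHS = ∫_0^1 u(x) φ'(x) dx = ∫_0^1 (4*x^4 + 2*x^3 + 2*x^2 - 4*x + 1) dx. Term by term:
  ∫_0^1 4*x^4 dx = 4/5;  ∫_0^1 2*x^3 dx = 1/2;  ∫_0^1 2*x^2 dx = 2/3;
  ∫_0^1 -4*x dx = -2;  ∫_0^1 1 dx = 1.
Sum: 4/5 + 1/2 + 2/3 − 2 + 1 = 29/30.
So LHS = 29/30.
∫_0^1 v(x) φ(x) dx = ∫_0^1 (6*x^4 - 2*x^3 - 5*x^2 + x) dx. Term by term:
  ∫_0^1 6*x^4 dx = 6/5;  ∫_0^1 -2*x^3 dx = -1/2;  ∫_0^1 -5*x^2 dx = -5/3;
  ∫_0^1 x dx = 1/2.
Sum: 6/5 − 1/2 − 5/3 + 1/2 = -7/15.
So RHS = -∫_0^1 v(x) φ(x) dx = 7/15.
LHS − RHS = 1/2 ≠ 0, so the identity fails.
(For a valid weak derivative the identity must hold for EVERY test function, in particular this one. The failure shows v is NOT the weak derivative of u.)
Correct weak derivative would be u'(x) = -6*x**2 - 4*x - 2.


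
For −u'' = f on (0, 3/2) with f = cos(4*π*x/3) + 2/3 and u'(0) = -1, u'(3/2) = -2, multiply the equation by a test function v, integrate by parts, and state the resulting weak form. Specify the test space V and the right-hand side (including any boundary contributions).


V = H^1(0, 3/2) (v unrestricted at boundary; u is determined up to an additive constant); weak form: ∫_0^3/2 u'v' dx = ∫_0^3/2 (cos(4*π*x/3) + 2/3) v dx − 2·v(3/2) + v(0) for all v ∈ V.

Multiply both sides by a test function v and integrate from 0 to 3/2:
  ∫_0^3/2 −u''(x) v(x) dx = ∫_0^3/2 f(x) v(x) dx.
Integrate the LHS by parts once:
  ∫_0^3/2 −u'' v dx = −[u'(x) v(x)]_0^3/2 + ∫_0^3/2 u'(x) v'(x) dx.
Thus ∫_0^3/2 u'(x) v'(x) dx = ∫_0^3/2 f(x) v(x) dx + [u'(x) v(x)]_0^3/2.
Choose V so that boundary terms are either known or forced to vanish.
u has inhomogeneous Neumann u'(0) = -1, u'(3/2) = -2. [u' v]_0^3/2 = (-2)·v(3/2) − (-1)·v(0) = − 2·v(3/2) + v(0). Take V = H^1(0, 3/2); boundary term becomes part of RHS.
Weak formulation: find u (satisfying any essential BC) such that ∫_0^3/2 u'(x) v'(x) dx = ∫_0^3/2 f v dx − 2·v(3/2) + v(0) for all v ∈ V (Neumann data are natural BCs: they enter the RHS as boundary terms).
Substituting f(x) = cos(4*π*x/3) + 2/3, the right-hand side is ∫_0^3/2 (cos(4*π*x/3) + 2/3) v dx − 2·v(3/2) + v(0).
Compatibility check (pure Neumann): taking v ≡ 1 ∈ V gives 0 = ∫_0^3/2 f dx + (-2) − (-1), i.e. ∫_0^3/2 f dx must equal u'(0) − u'(3/2) = 1. Indeed ∫_0^3/2 (cos(4*π*x/3) + 2/3) dx = 1, so the data are compatible. The solution is then unique only up to an additive constant (fix it e.g. by requiring ∫_0^3/2 u dx = 0).


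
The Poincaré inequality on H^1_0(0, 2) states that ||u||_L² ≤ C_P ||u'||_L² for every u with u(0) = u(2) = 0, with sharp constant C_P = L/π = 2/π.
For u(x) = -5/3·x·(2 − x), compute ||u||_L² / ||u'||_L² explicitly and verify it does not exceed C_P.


||u||_L² / ||u'||_L² = sqrt(10)/5 < C_P = 2/π.

u(x) = -5/3·x·(2 − x), so u'(x) = 10*x/3 - 10/3.
u(x) = -5/3·x·(2 − x) vanishes at x = 0 and x = 2, so u ∈ H^1_0(0, 2). Differentiate via the product rule and integrate the resulting polynomials term by term.
  ∫_0^2 u² dx = ∫_0^2 (25*x^4/9 - 100*x^3/9 + 100*x^2/9) dx. Term by term:
    ∫_0^2 25*x^4/9 dx = 160/9;  ∫_0^2 -100*x^3/9 dx = -400/9;  ∫_0^2 100*x^2/9 dx = 800/27.
  Sum: 160/9 − 400/9 + 800/27 = 80/27.
  ∫_0^2 (u')² dx = ∫_0^2 (100*x^2/9 - 200*x/9 + 100/9) dx. Term by term:
    ∫_0^2 100*x^2/9 dx = 800/27;  ∫_0^2 -200*x/9 dx = -400/9;  ∫_0^2 100/9 dx = 200/9.
  Sum: 800/27 − 400/9 + 200/9 = 200/27.
∫_0^2 u² dx = 80/27, so ||u||_L² = 4*sqrt(15)/9.
∫_0^2 (u')² dx = 200/27, so ||u'||_L² = 10*sqrt(6)/9.
Ratio ||u||_L² / ||u'||_L² = sqrt(10)/5.
Sharp Poincaré constant on H^1_0(0, 2) is C_P = L/π = 2/π, achieved by sin(π/2·x).
A polynomial bump cannot attain the sharp Poincaré constant (only the first sine eigenfunction does), so the ratio is strictly less than C_P, consistent with ||u||_L² ≤ C_P ||u'||_L².


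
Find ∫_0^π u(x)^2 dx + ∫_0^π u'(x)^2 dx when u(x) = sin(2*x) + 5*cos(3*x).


||u||_{H^1(0,π)}^2 = -80 + 255*π/2

u'(x) = -15*sin(3*x) + 2*cos(2*x).
Expand u² and (u')² and integrate term by term on (0, π), using: for integers n ≥ 1, ∫_0^π sin²(nx) dx = ∫_0^π cos²(nx) dx = π/2; for n ≠ n', ∫_0^π sin(nx)sin(n'x) dx = ∫_0^π cos(nx)cos(n'x) dx = 0; and by product-to-sum, ∫_0^π sin(nx)cos(n'x) dx = ½∫_0^π [sin((n+n')x) + sin((n−n')x)] dx, which is 0 when n+n' is even and 2n/(n²−n'²) when n+n' is odd (it need not vanish on (0, π)).
  u² squared terms: (5)²·∫cos(3x)² dx = 25·π/2 = 25*π/2;  (1)²·∫sin(2x)² dx = 1·π/2 = π/2.
  u² cross terms: 2·(5)·(1)·∫cos(3x)·sin(2x) dx = 10·(-4/5) = -8.
  So ∫_0^π u² dx = 25*π/2 + π/2 − 8 = -8 + 13*π.
  (u')² squared terms: (-15)²·∫sin(3x)² dx = 225·π/2 = 225*π/2;  (2)²·∫cos(2x)² dx = 4·π/2 = 2*π.
  (u')² cross terms: 2·(-15)·(2)·∫sin(3x)·cos(2x) dx = -60·(6/5) = -72.
  So ∫_0^π (u')² dx = 225*π/2 + 2*π − 72 = -72 + 229*π/2.
||u||_{H^1}^2 = (-8 + 13*π) + (-72 + 229*π/2) = -80 + 255*π/2.


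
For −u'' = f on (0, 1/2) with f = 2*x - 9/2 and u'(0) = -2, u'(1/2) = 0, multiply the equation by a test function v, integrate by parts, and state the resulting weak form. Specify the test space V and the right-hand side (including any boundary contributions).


V = H^1(0, 1/2) (v unrestricted at boundary; u is determined up to an additive constant); weak form: ∫_0^1/2 u'v' dx = ∫_0^1/2 (2*x - 9/2) v dx + 2·v(0) for all v ∈ V.

Multiply both sides by a test function v and integrate from 0 to 1/2:
  ∫_0^1/2 −u''(x) v(x) dx = ∫_0^1/2 f(x) v(x) dx.
Integrate the LHS by parts once:
  ∫_0^1/2 −u'' v dx = −[u'(x) v(x)]_0^1/2 + ∫_0^1/2 u'(x) v'(x) dx.
Thus ∫_0^1/2 u'(x) v'(x) dx = ∫_0^1/2 f(x) v(x) dx + [u'(x) v(x)]_0^1/2.
Choose V so that boundary terms are either known or forced to vanish.
u has inhomogeneous Neumann u'(0) = -2, u'(1/2) = 0. [u' v]_0^1/2 = (0)·v(1/2) − (-2)·v(0) = 2·v(0). Take V = H^1(0, 1/2); boundary term becomes part of RHS.
Weak formulation: find u (satisfying any essential BC) such that ∫_0^1/2 u'(x) v'(x) dx = ∫_0^1/2 f v dx + 2·v(0) for all v ∈ V (Neumann data are natural BCs: they enter the RHS as boundary terms).
Substituting f(x) = 2*x - 9/2, the right-hand side is ∫_0^1/2 (2*x - 9/2) v dx + 2·v(0).
Compatibility check (pure Neumann): taking v ≡ 1 ∈ V gives 0 = ∫_0^1/2 f dx + (0) − (-2), i.e. ∫_0^1/2 f dx must equal u'(0) − u'(1/2) = -2. Indeed ∫_0^1/2 (2*x - 9/2) dx = -2, so the data are compatible. The solution is then unique only up to an additive constant (fix it e.g. by requiring ∫_0^1/2 u dx = 0).


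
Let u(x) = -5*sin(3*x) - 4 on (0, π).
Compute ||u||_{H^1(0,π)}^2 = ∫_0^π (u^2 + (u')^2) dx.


||u||_{H^1(0,π)}^2 = 80/3 + 141*π

u'(x) = -15*cos(3*x).
Expand u² and (u')² and integrate term by term on (0, π), using: for integers n ≥ 1, ∫_0^π sin²(nx) dx = ∫_0^π cos²(nx) dx = π/2; for n ≠ n', ∫_0^π sin(nx)sin(n'x) dx = ∫_0^π cos(nx)cos(n'x) dx = 0; and by product-to-sum, ∫_0^π sin(nx)cos(n'x) dx = ½∫_0^π [sin((n+n')x) + sin((n−n')x)] dx, which is 0 when n+n' is even and 2n/(n²−n'²) when n+n' is odd (it need not vanish on (0, π)). For the constant mode: ∫_0^π 1 dx = π, ∫_0^π cos(nx) dx = 0, ∫_0^π sin(nx) dx = (1−(−1)^n)/n.
  u² squared terms: (-4)²·∫1 dx = 16·π = 16*π;  (-5)²·∫sin(3x)² dx = 25·π/2 = 25*π/2.
  u² cross terms: 2·(-4)·(-5)·∫1·sin(3x) dx = 40·(2/3) = 80/3.
  So ∫_0^π u² dx = 16*π + 25*π/2 + 80/3 = 80/3 + 57*π/2.
  (u')² squared terms: (-15)²·∫cos(3x)² dx = 225·π/2 = 225*π/2.
  So ∫_0^π (u')² dx = 225*π/2.
||u||_{H^1}^2 = (80/3 + 57*π/2) + (225*π/2) = 80/3 + 141*π.


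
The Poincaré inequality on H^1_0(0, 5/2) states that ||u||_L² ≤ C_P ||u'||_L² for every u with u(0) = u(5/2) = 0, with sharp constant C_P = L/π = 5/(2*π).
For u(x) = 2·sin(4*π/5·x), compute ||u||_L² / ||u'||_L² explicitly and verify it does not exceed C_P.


||u||_L² / ||u'||_L² = 5/(4*π) < C_P = 5/(2*π).

u(x) = 2·sin(4*π/5·x), so u'(x) = 8*π*cos(4*π*x/5)/5.
Writing u(x) = A·sin(kπx/L) with A = 2 and k = 2, use ∫_0^L sin²(kπx/L) dx = L/2 and ∫_0^L cos²(kπx/L) dx = L/2.
u² = 4·sin²(4*π/5·x) and (u')² = 64*π^2/25·cos²(4*π/5·x), and each of sin², cos² integrates to L/2 = 5/4 over (0, 5/2).
∫_0^5/2 u² dx = 5, so ||u||_L² = sqrt(5).
∫_0^5/2 (u')² dx = 16*π^2/5, so ||u'||_L² = 4*sqrt(5)*π/5.
Ratio ||u||_L² / ||u'||_L² = 5/(4*π).
Sharp Poincaré constant on H^1_0(0, 5/2) is C_P = L/π = 5/(2*π), achieved by sin(2*π/5·x).
This is the k = 2 harmonic; the ratio L/(kπ) is strictly less than C_P = L/π, consistent with the sharp inequality ||u||_L² ≤ C_P ||u'||_L².


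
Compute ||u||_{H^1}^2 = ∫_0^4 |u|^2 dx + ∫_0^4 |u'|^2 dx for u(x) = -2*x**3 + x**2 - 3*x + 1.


||u||_{H^1}^2 = 1624856/105

The H^1 norm (squared) on an interval (0, L) is
  ||u||_{H^1}^2 = ∫_0^L u(x)^2 dx + ∫_0^L u'(x)^2 dx.
Compute u'(x) = -6*x**2 + 2*x - 3.
Then u(x)^2 = 4*x**6 - 4*x**5 + 13*x**4 - 10*x**3 + 11*x**2 - 6*x + 1 and u'(x)^2 = 36*x**4 - 24*x**3 + 40*x**2 - 12*x + 9.
Integrate each monomial from 0 to 4 using ∫_0^4 c·x^n dx = c·4^(n+1)/(n+1):
  ∫_0^4 u(x)^2 dx = ∫_0^4 (4*x^6 - 4*x^5 + 13*x^4 - 10*x^3 + 11*x^2 - 6*x + 1) dx. Term by term:
    ∫_0^4 4*x^6 dx = 65536/7;  ∫_0^4 -4*x^5 dx = -8192/3;  ∫_0^4 13*x^4 dx = 13312/5;
    ∫_0^4 -10*x^3 dx = -640;  ∫_0^4 11*x^2 dx = 704/3;  ∫_0^4 -6*x dx = -48;
    ∫_0^4 1 dx = 4.
  Sum: 65536/7 − 8192/3 + 13312/5 − 640 + 704/3 − 48 + 4 = 309564/35.
  ∫_0^4 u'(x)^2 dx = ∫_0^4 (36*x^4 - 24*x^3 + 40*x^2 - 12*x + 9) dx. Term by term:
    ∫_0^4 36*x^4 dx = 36864/5;  ∫_0^4 -24*x^3 dx = -1536;  ∫_0^4 40*x^2 dx = 2560/3;
    ∫_0^4 -12*x dx = -96;  ∫_0^4 9 dx = 36.
  Sum: 36864/5 − 1536 + 2560/3 − 96 + 36 = 99452/15.
Adding: ||u||_{H^1}^2 = 309564/35 + 99452/15 = 1624856/105.


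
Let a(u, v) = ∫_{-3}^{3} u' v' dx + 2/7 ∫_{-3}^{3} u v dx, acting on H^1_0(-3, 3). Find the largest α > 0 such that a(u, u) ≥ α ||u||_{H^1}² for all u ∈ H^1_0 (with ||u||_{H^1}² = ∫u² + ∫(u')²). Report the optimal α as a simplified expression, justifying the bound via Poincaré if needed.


α = (π^2 + 72/7)/(π^2 + 36)

Coercivity of a(·,·) on H^1_0(-3, 3) means a(u, u) ≥ α ||u||_{H^1}² for every u ∈ H^1_0.
The interval has length L = 6, and Poincaré/coercivity depend only on L. Here a(u, u) = ∫(u')² + (2/7)·∫u².
Here 0 < c = 2/7 < 1. The condition a(u,u) ≥ α||u||_{H^1}² reads (1−α)∫(u')² ≥ (α−c)∫u². Any admissible α is ≤ 1 (rapidly oscillating u have ∫u²/∫(u')² → 0), and α = 1 would force 0 ≥ (1−c)∫u², impossible since c < 1; so 1−α > 0. By the sharp Poincaré inequality on H^1_0 of an interval of length L, ∫(u')² ≥ (π/L)²∫u² with equality for the first sine mode sin(π(x−x₀)/L) (x₀ the left endpoint), so the inequality holds for all u iff (1−α)(π/L)² ≥ α − c, i.e. α ≤ ((π/L)² + c)/((π/L)² + 1) = (1 + c(L/π)²)/(1 + (L/π)²). With (π/L)² = π^2/36 and c = 2/7, the largest admissible constant is α = ((π/L)² + c)/((π/L)² + 1).
Simplifying, α = (π^2 + 72/7)/(π^2 + 36).


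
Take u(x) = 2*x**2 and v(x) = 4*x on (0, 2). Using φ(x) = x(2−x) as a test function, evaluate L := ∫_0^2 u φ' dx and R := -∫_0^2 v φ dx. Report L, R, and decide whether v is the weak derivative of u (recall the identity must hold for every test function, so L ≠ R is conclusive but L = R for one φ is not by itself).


LHS = -16/3, RHS = -16/3. Yes, v = u' weakly.

u(x) = 2*x**2, classical derivative u'(x) = 4*x.
φ(x) = x(2−x), so φ'(x) = 2 - 2*x.
Note φ(0) = φ(2) = 0, so the boundary term u·φ vanishes.
LHS = ∫_0^2 u(x) φ'(x) dx = ∫_0^2 (-4*x^3 + 4*x^2) dx. Term by term:
  ∫_0^2 -4*x^3 dx = -16;  ∫_0^2 4*x^2 dx = 32/3.
Sum: -16 + 32/3 = -16/3.
So LHS = -16/3.
∫_0^2 v(x) φ(x) dx = ∫_0^2 (-4*x^3 + 8*x^2) dx. Term by term:
  ∫_0^2 -4*x^3 dx = -16;  ∫_0^2 8*x^2 dx = 64/3.
Sum: -16 + 64/3 = 16/3.
So RHS = -∫_0^2 v(x) φ(x) dx = -16/3.
LHS = RHS, so the identity holds for this test φ.
Moreover u is smooth here and v(x) = u'(x) = 4*x pointwise, so the identity holds for every test function. Hence v is the weak derivative of u.


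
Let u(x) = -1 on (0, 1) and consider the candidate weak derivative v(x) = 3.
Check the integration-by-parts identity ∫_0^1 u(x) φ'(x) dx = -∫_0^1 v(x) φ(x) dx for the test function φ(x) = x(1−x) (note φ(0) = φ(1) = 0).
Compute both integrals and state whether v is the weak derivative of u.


LHS = 0, RHS = -1/2. No, v is not the weak derivative of u.

u(x) = -1, classical derivative u'(x) = 0.
φ(x) = x(1−x), so φ'(x) = 1 - 2*x.
Note φ(0) = φ(1) = 0, so the boundary term u·φ vanishes.
LHS = ∫_0^1 u(x) φ'(x) dx = ∫_0^1 (2*x - 1) dx. Term by term:
  ∫_0^1 2*x dx = 1;  ∫_0^1 -1 dx = -1.
Sum: 1 − 1 = 0.
So LHS = 0.
∫_0^1 v(x) φ(x) dx = ∫_0^1 (-3*x^2 + 3*x) dx. Term by term:
  ∫_0^1 -3*x^2 dx = -1;  ∫_0^1 3*x dx = 3/2.
Sum: -1 + 3/2 = 1/2.
So RHS = -∫_0^1 v(x) φ(x) dx = -1/2.
LHS − RHS = 1/2 ≠ 0, so the identity fails.
(For a valid weak derivative the identity must hold for EVERY test function, in particular this one. The failure shows v is NOT the weak derivative of u.)
Correct weak derivative would be u'(x) = 0.


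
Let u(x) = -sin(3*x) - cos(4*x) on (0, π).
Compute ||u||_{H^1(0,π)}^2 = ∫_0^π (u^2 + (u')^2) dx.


||u||_{H^1(0,π)}^2 = -204/7 + 27*π/2

u'(x) = 4*sin(4*x) - 3*cos(3*x).
Expand u² and (u')² and integrate term by term on (0, π), using: for integers n ≥ 1, ∫_0^π sin²(nx) dx = ∫_0^π cos²(nx) dx = π/2; for n ≠ n', ∫_0^π sin(nx)sin(n'x) dx = ∫_0^π cos(nx)cos(n'x) dx = 0; and by product-to-sum, ∫_0^π sin(nx)cos(n'x) dx = ½∫_0^π [sin((n+n')x) + sin((n−n')x)] dx, which is 0 when n+n' is even and 2n/(n²−n'²) when n+n' is odd (it need not vanish on (0, π)).
  u² squared terms: (-1)²·∫cos(4x)² dx = 1·π/2 = π/2;  (-1)²·∫sin(3x)² dx = 1·π/2 = π/2.
  u² cross terms: 2·(-1)·(-1)·∫cos(4x)·sin(3x) dx = 2·(-6/7) = -12/7.
  So ∫_0^π u² dx = π/2 + π/2 − 12/7 = -12/7 + π.
  (u')² squared terms: (-3)²·∫cos(3x)² dx = 9·π/2 = 9*π/2;  (4)²·∫sin(4x)² dx = 16·π/2 = 8*π.
  (u')² cross terms: 2·(-3)·(4)·∫cos(3x)·sin(4x) dx = -24·(8/7) = -192/7.
  So ∫_0^π (u')² dx = 9*π/2 + 8*π − 192/7 = -192/7 + 25*π/2.
||u||_{H^1}^2 = (-12/7 + π) + (-192/7 + 25*π/2) = -204/7 + 27*π/2.
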